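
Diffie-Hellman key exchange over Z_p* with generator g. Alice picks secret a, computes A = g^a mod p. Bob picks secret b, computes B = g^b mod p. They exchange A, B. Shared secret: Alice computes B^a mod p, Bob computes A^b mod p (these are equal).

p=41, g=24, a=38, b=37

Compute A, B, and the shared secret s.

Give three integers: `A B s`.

Answer: 21 6 8

Derivation:
A = 24^38 mod 41  (bits of 38 = 100110)
  bit 0 = 1: r = r^2 * 24 mod 41 = 1^2 * 24 = 1*24 = 24
  bit 1 = 0: r = r^2 mod 41 = 24^2 = 2
  bit 2 = 0: r = r^2 mod 41 = 2^2 = 4
  bit 3 = 1: r = r^2 * 24 mod 41 = 4^2 * 24 = 16*24 = 15
  bit 4 = 1: r = r^2 * 24 mod 41 = 15^2 * 24 = 20*24 = 29
  bit 5 = 0: r = r^2 mod 41 = 29^2 = 21
  -> A = 21
B = 24^37 mod 41  (bits of 37 = 100101)
  bit 0 = 1: r = r^2 * 24 mod 41 = 1^2 * 24 = 1*24 = 24
  bit 1 = 0: r = r^2 mod 41 = 24^2 = 2
  bit 2 = 0: r = r^2 mod 41 = 2^2 = 4
  bit 3 = 1: r = r^2 * 24 mod 41 = 4^2 * 24 = 16*24 = 15
  bit 4 = 0: r = r^2 mod 41 = 15^2 = 20
  bit 5 = 1: r = r^2 * 24 mod 41 = 20^2 * 24 = 31*24 = 6
  -> B = 6
s = B^a = 6^38 mod 41  (bits of 38 = 100110)
  bit 0 = 1: r = r^2 * 6 mod 41 = 1^2 * 6 = 1*6 = 6
  bit 1 = 0: r = r^2 mod 41 = 6^2 = 36
  bit 2 = 0: r = r^2 mod 41 = 36^2 = 25
  bit 3 = 1: r = r^2 * 6 mod 41 = 25^2 * 6 = 10*6 = 19
  bit 4 = 1: r = r^2 * 6 mod 41 = 19^2 * 6 = 33*6 = 34
  bit 5 = 0: r = r^2 mod 41 = 34^2 = 8
  -> s = B^a = 8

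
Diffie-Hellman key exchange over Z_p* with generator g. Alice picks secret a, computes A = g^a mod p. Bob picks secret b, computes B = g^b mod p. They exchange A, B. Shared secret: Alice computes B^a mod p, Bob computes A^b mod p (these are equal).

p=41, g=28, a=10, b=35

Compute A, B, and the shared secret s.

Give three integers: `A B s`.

Answer: 9 14 32

Derivation:
A = 28^10 mod 41  (bits of 10 = 1010)
  bit 0 = 1: r = r^2 * 28 mod 41 = 1^2 * 28 = 1*28 = 28
  bit 1 = 0: r = r^2 mod 41 = 28^2 = 5
  bit 2 = 1: r = r^2 * 28 mod 41 = 5^2 * 28 = 25*28 = 3
  bit 3 = 0: r = r^2 mod 41 = 3^2 = 9
  -> A = 9
B = 28^35 mod 41  (bits of 35 = 100011)
  bit 0 = 1: r = r^2 * 28 mod 41 = 1^2 * 28 = 1*28 = 28
  bit 1 = 0: r = r^2 mod 41 = 28^2 = 5
  bit 2 = 0: r = r^2 mod 41 = 5^2 = 25
  bit 3 = 0: r = r^2 mod 41 = 25^2 = 10
  bit 4 = 1: r = r^2 * 28 mod 41 = 10^2 * 28 = 18*28 = 12
  bit 5 = 1: r = r^2 * 28 mod 41 = 12^2 * 28 = 21*28 = 14
  -> B = 14
s = B^a = 14^10 mod 41  (bits of 10 = 1010)
  bit 0 = 1: r = r^2 * 14 mod 41 = 1^2 * 14 = 1*14 = 14
  bit 1 = 0: r = r^2 mod 41 = 14^2 = 32
  bit 2 = 1: r = r^2 * 14 mod 41 = 32^2 * 14 = 40*14 = 27
  bit 3 = 0: r = r^2 mod 41 = 27^2 = 32
  -> s = B^a = 32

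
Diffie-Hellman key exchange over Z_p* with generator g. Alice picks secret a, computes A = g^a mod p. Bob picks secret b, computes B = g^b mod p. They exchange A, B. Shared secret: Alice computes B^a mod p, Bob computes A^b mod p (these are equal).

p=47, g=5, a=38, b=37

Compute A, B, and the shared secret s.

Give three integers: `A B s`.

A = 5^38 mod 47  (bits of 38 = 100110)
  bit 0 = 1: r = r^2 * 5 mod 47 = 1^2 * 5 = 1*5 = 5
  bit 1 = 0: r = r^2 mod 47 = 5^2 = 25
  bit 2 = 0: r = r^2 mod 47 = 25^2 = 14
  bit 3 = 1: r = r^2 * 5 mod 47 = 14^2 * 5 = 8*5 = 40
  bit 4 = 1: r = r^2 * 5 mod 47 = 40^2 * 5 = 2*5 = 10
  bit 5 = 0: r = r^2 mod 47 = 10^2 = 6
  -> A = 6
B = 5^37 mod 47  (bits of 37 = 100101)
  bit 0 = 1: r = r^2 * 5 mod 47 = 1^2 * 5 = 1*5 = 5
  bit 1 = 0: r = r^2 mod 47 = 5^2 = 25
  bit 2 = 0: r = r^2 mod 47 = 25^2 = 14
  bit 3 = 1: r = r^2 * 5 mod 47 = 14^2 * 5 = 8*5 = 40
  bit 4 = 0: r = r^2 mod 47 = 40^2 = 2
  bit 5 = 1: r = r^2 * 5 mod 47 = 2^2 * 5 = 4*5 = 20
  -> B = 20
s = B^a = 20^38 mod 47  (bits of 38 = 100110)
  bit 0 = 1: r = r^2 * 20 mod 47 = 1^2 * 20 = 1*20 = 20
  bit 1 = 0: r = r^2 mod 47 = 20^2 = 24
  bit 2 = 0: r = r^2 mod 47 = 24^2 = 12
  bit 3 = 1: r = r^2 * 20 mod 47 = 12^2 * 20 = 3*20 = 13
  bit 4 = 1: r = r^2 * 20 mod 47 = 13^2 * 20 = 28*20 = 43
  bit 5 = 0: r = r^2 mod 47 = 43^2 = 16
  -> s = B^a = 16

Answer: 6 20 16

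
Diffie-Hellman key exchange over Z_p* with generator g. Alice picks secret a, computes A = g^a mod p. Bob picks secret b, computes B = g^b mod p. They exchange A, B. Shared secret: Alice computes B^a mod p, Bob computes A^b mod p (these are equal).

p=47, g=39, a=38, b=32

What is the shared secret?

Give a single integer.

A = 39^38 mod 47  (bits of 38 = 100110)
  bit 0 = 1: r = r^2 * 39 mod 47 = 1^2 * 39 = 1*39 = 39
  bit 1 = 0: r = r^2 mod 47 = 39^2 = 17
  bit 2 = 0: r = r^2 mod 47 = 17^2 = 7
  bit 3 = 1: r = r^2 * 39 mod 47 = 7^2 * 39 = 2*39 = 31
  bit 4 = 1: r = r^2 * 39 mod 47 = 31^2 * 39 = 21*39 = 20
  bit 5 = 0: r = r^2 mod 47 = 20^2 = 24
  -> A = 24
B = 39^32 mod 47  (bits of 32 = 100000)
  bit 0 = 1: r = r^2 * 39 mod 47 = 1^2 * 39 = 1*39 = 39
  bit 1 = 0: r = r^2 mod 47 = 39^2 = 17
  bit 2 = 0: r = r^2 mod 47 = 17^2 = 7
  bit 3 = 0: r = r^2 mod 47 = 7^2 = 2
  bit 4 = 0: r = r^2 mod 47 = 2^2 = 4
  bit 5 = 0: r = r^2 mod 47 = 4^2 = 16
  -> B = 16
s = B^a = 16^38 mod 47  (bits of 38 = 100110)
  bit 0 = 1: r = r^2 * 16 mod 47 = 1^2 * 16 = 1*16 = 16
  bit 1 = 0: r = r^2 mod 47 = 16^2 = 21
  bit 2 = 0: r = r^2 mod 47 = 21^2 = 18
  bit 3 = 1: r = r^2 * 16 mod 47 = 18^2 * 16 = 42*16 = 14
  bit 4 = 1: r = r^2 * 16 mod 47 = 14^2 * 16 = 8*16 = 34
  bit 5 = 0: r = r^2 mod 47 = 34^2 = 28
  -> s = B^a = 28

Answer: 28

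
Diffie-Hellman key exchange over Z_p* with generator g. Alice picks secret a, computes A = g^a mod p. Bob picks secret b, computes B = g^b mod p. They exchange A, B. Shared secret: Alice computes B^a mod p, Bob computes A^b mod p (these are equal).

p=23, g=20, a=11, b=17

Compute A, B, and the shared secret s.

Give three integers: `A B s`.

Answer: 22 7 22

Derivation:
A = 20^11 mod 23  (bits of 11 = 1011)
  bit 0 = 1: r = r^2 * 20 mod 23 = 1^2 * 20 = 1*20 = 20
  bit 1 = 0: r = r^2 mod 23 = 20^2 = 9
  bit 2 = 1: r = r^2 * 20 mod 23 = 9^2 * 20 = 12*20 = 10
  bit 3 = 1: r = r^2 * 20 mod 23 = 10^2 * 20 = 8*20 = 22
  -> A = 22
B = 20^17 mod 23  (bits of 17 = 10001)
  bit 0 = 1: r = r^2 * 20 mod 23 = 1^2 * 20 = 1*20 = 20
  bit 1 = 0: r = r^2 mod 23 = 20^2 = 9
  bit 2 = 0: r = r^2 mod 23 = 9^2 = 12
  bit 3 = 0: r = r^2 mod 23 = 12^2 = 6
  bit 4 = 1: r = r^2 * 20 mod 23 = 6^2 * 20 = 13*20 = 7
  -> B = 7
s = B^a = 7^11 mod 23  (bits of 11 = 1011)
  bit 0 = 1: r = r^2 * 7 mod 23 = 1^2 * 7 = 1*7 = 7
  bit 1 = 0: r = r^2 mod 23 = 7^2 = 3
  bit 2 = 1: r = r^2 * 7 mod 23 = 3^2 * 7 = 9*7 = 17
  bit 3 = 1: r = r^2 * 7 mod 23 = 17^2 * 7 = 13*7 = 22
  -> s = B^a = 22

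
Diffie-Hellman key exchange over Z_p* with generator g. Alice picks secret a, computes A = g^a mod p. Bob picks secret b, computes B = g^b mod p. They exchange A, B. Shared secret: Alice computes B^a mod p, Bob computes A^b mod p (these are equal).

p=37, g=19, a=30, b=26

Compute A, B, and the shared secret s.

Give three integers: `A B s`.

Answer: 27 25 26

Derivation:
A = 19^30 mod 37  (bits of 30 = 11110)
  bit 0 = 1: r = r^2 * 19 mod 37 = 1^2 * 19 = 1*19 = 19
  bit 1 = 1: r = r^2 * 19 mod 37 = 19^2 * 19 = 28*19 = 14
  bit 2 = 1: r = r^2 * 19 mod 37 = 14^2 * 19 = 11*19 = 24
  bit 3 = 1: r = r^2 * 19 mod 37 = 24^2 * 19 = 21*19 = 29
  bit 4 = 0: r = r^2 mod 37 = 29^2 = 27
  -> A = 27
B = 19^26 mod 37  (bits of 26 = 11010)
  bit 0 = 1: r = r^2 * 19 mod 37 = 1^2 * 19 = 1*19 = 19
  bit 1 = 1: r = r^2 * 19 mod 37 = 19^2 * 19 = 28*19 = 14
  bit 2 = 0: r = r^2 mod 37 = 14^2 = 11
  bit 3 = 1: r = r^2 * 19 mod 37 = 11^2 * 19 = 10*19 = 5
  bit 4 = 0: r = r^2 mod 37 = 5^2 = 25
  -> B = 25
s = B^a = 25^30 mod 37  (bits of 30 = 11110)
  bit 0 = 1: r = r^2 * 25 mod 37 = 1^2 * 25 = 1*25 = 25
  bit 1 = 1: r = r^2 * 25 mod 37 = 25^2 * 25 = 33*25 = 11
  bit 2 = 1: r = r^2 * 25 mod 37 = 11^2 * 25 = 10*25 = 28
  bit 3 = 1: r = r^2 * 25 mod 37 = 28^2 * 25 = 7*25 = 27
  bit 4 = 0: r = r^2 mod 37 = 27^2 = 26
  -> s = B^a = 26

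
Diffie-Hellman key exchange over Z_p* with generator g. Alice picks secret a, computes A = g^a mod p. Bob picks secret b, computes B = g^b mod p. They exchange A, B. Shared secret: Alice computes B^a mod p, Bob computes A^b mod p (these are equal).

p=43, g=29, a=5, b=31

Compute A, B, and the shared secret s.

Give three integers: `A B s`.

Answer: 20 30 12

Derivation:
A = 29^5 mod 43  (bits of 5 = 101)
  bit 0 = 1: r = r^2 * 29 mod 43 = 1^2 * 29 = 1*29 = 29
  bit 1 = 0: r = r^2 mod 43 = 29^2 = 24
  bit 2 = 1: r = r^2 * 29 mod 43 = 24^2 * 29 = 17*29 = 20
  -> A = 20
B = 29^31 mod 43  (bits of 31 = 11111)
  bit 0 = 1: r = r^2 * 29 mod 43 = 1^2 * 29 = 1*29 = 29
  bit 1 = 1: r = r^2 * 29 mod 43 = 29^2 * 29 = 24*29 = 8
  bit 2 = 1: r = r^2 * 29 mod 43 = 8^2 * 29 = 21*29 = 7
  bit 3 = 1: r = r^2 * 29 mod 43 = 7^2 * 29 = 6*29 = 2
  bit 4 = 1: r = r^2 * 29 mod 43 = 2^2 * 29 = 4*29 = 30
  -> B = 30
s = B^a = 30^5 mod 43  (bits of 5 = 101)
  bit 0 = 1: r = r^2 * 30 mod 43 = 1^2 * 30 = 1*30 = 30
  bit 1 = 0: r = r^2 mod 43 = 30^2 = 40
  bit 2 = 1: r = r^2 * 30 mod 43 = 40^2 * 30 = 9*30 = 12
  -> s = B^a = 12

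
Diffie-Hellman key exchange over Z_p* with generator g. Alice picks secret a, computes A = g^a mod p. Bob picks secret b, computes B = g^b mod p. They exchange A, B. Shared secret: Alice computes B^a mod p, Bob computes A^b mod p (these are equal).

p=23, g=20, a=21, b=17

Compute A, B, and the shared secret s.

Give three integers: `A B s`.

Answer: 15 7 10

Derivation:
A = 20^21 mod 23  (bits of 21 = 10101)
  bit 0 = 1: r = r^2 * 20 mod 23 = 1^2 * 20 = 1*20 = 20
  bit 1 = 0: r = r^2 mod 23 = 20^2 = 9
  bit 2 = 1: r = r^2 * 20 mod 23 = 9^2 * 20 = 12*20 = 10
  bit 3 = 0: r = r^2 mod 23 = 10^2 = 8
  bit 4 = 1: r = r^2 * 20 mod 23 = 8^2 * 20 = 18*20 = 15
  -> A = 15
B = 20^17 mod 23  (bits of 17 = 10001)
  bit 0 = 1: r = r^2 * 20 mod 23 = 1^2 * 20 = 1*20 = 20
  bit 1 = 0: r = r^2 mod 23 = 20^2 = 9
  bit 2 = 0: r = r^2 mod 23 = 9^2 = 12
  bit 3 = 0: r = r^2 mod 23 = 12^2 = 6
  bit 4 = 1: r = r^2 * 20 mod 23 = 6^2 * 20 = 13*20 = 7
  -> B = 7
s = B^a = 7^21 mod 23  (bits of 21 = 10101)
  bit 0 = 1: r = r^2 * 7 mod 23 = 1^2 * 7 = 1*7 = 7
  bit 1 = 0: r = r^2 mod 23 = 7^2 = 3
  bit 2 = 1: r = r^2 * 7 mod 23 = 3^2 * 7 = 9*7 = 17
  bit 3 = 0: r = r^2 mod 23 = 17^2 = 13
  bit 4 = 1: r = r^2 * 7 mod 23 = 13^2 * 7 = 8*7 = 10
  -> s = B^a = 10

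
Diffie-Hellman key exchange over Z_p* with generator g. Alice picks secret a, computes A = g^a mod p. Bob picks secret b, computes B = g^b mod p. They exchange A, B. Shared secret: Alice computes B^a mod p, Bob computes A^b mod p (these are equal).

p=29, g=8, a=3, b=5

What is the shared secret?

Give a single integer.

A = 8^3 mod 29  (bits of 3 = 11)
  bit 0 = 1: r = r^2 * 8 mod 29 = 1^2 * 8 = 1*8 = 8
  bit 1 = 1: r = r^2 * 8 mod 29 = 8^2 * 8 = 6*8 = 19
  -> A = 19
B = 8^5 mod 29  (bits of 5 = 101)
  bit 0 = 1: r = r^2 * 8 mod 29 = 1^2 * 8 = 1*8 = 8
  bit 1 = 0: r = r^2 mod 29 = 8^2 = 6
  bit 2 = 1: r = r^2 * 8 mod 29 = 6^2 * 8 = 7*8 = 27
  -> B = 27
s = B^a = 27^3 mod 29  (bits of 3 = 11)
  bit 0 = 1: r = r^2 * 27 mod 29 = 1^2 * 27 = 1*27 = 27
  bit 1 = 1: r = r^2 * 27 mod 29 = 27^2 * 27 = 4*27 = 21
  -> s = B^a = 21

Answer: 21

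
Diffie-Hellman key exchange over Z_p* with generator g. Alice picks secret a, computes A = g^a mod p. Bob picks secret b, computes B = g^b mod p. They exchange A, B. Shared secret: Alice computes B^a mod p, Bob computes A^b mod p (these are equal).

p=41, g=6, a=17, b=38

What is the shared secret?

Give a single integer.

Answer: 39

Derivation:
A = 6^17 mod 41  (bits of 17 = 10001)
  bit 0 = 1: r = r^2 * 6 mod 41 = 1^2 * 6 = 1*6 = 6
  bit 1 = 0: r = r^2 mod 41 = 6^2 = 36
  bit 2 = 0: r = r^2 mod 41 = 36^2 = 25
  bit 3 = 0: r = r^2 mod 41 = 25^2 = 10
  bit 4 = 1: r = r^2 * 6 mod 41 = 10^2 * 6 = 18*6 = 26
  -> A = 26
B = 6^38 mod 41  (bits of 38 = 100110)
  bit 0 = 1: r = r^2 * 6 mod 41 = 1^2 * 6 = 1*6 = 6
  bit 1 = 0: r = r^2 mod 41 = 6^2 = 36
  bit 2 = 0: r = r^2 mod 41 = 36^2 = 25
  bit 3 = 1: r = r^2 * 6 mod 41 = 25^2 * 6 = 10*6 = 19
  bit 4 = 1: r = r^2 * 6 mod 41 = 19^2 * 6 = 33*6 = 34
  bit 5 = 0: r = r^2 mod 41 = 34^2 = 8
  -> B = 8
s = B^a = 8^17 mod 41  (bits of 17 = 10001)
  bit 0 = 1: r = r^2 * 8 mod 41 = 1^2 * 8 = 1*8 = 8
  bit 1 = 0: r = r^2 mod 41 = 8^2 = 23
  bit 2 = 0: r = r^2 mod 41 = 23^2 = 37
  bit 3 = 0: r = r^2 mod 41 = 37^2 = 16
  bit 4 = 1: r = r^2 * 8 mod 41 = 16^2 * 8 = 10*8 = 39
  -> s = B^a = 39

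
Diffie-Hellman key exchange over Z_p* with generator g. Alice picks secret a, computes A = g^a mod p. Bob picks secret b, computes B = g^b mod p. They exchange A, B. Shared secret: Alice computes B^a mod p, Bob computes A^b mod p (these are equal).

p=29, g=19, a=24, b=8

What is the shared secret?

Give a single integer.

A = 19^24 mod 29  (bits of 24 = 11000)
  bit 0 = 1: r = r^2 * 19 mod 29 = 1^2 * 19 = 1*19 = 19
  bit 1 = 1: r = r^2 * 19 mod 29 = 19^2 * 19 = 13*19 = 15
  bit 2 = 0: r = r^2 mod 29 = 15^2 = 22
  bit 3 = 0: r = r^2 mod 29 = 22^2 = 20
  bit 4 = 0: r = r^2 mod 29 = 20^2 = 23
  -> A = 23
B = 19^8 mod 29  (bits of 8 = 1000)
  bit 0 = 1: r = r^2 * 19 mod 29 = 1^2 * 19 = 1*19 = 19
  bit 1 = 0: r = r^2 mod 29 = 19^2 = 13
  bit 2 = 0: r = r^2 mod 29 = 13^2 = 24
  bit 3 = 0: r = r^2 mod 29 = 24^2 = 25
  -> B = 25
s = B^a = 25^24 mod 29  (bits of 24 = 11000)
  bit 0 = 1: r = r^2 * 25 mod 29 = 1^2 * 25 = 1*25 = 25
  bit 1 = 1: r = r^2 * 25 mod 29 = 25^2 * 25 = 16*25 = 23
  bit 2 = 0: r = r^2 mod 29 = 23^2 = 7
  bit 3 = 0: r = r^2 mod 29 = 7^2 = 20
  bit 4 = 0: r = r^2 mod 29 = 20^2 = 23
  -> s = B^a = 23

Answer: 23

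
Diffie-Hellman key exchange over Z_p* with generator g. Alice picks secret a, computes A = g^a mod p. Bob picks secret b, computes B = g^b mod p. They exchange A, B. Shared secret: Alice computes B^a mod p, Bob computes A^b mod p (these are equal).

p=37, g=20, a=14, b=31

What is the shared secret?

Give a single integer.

A = 20^14 mod 37  (bits of 14 = 1110)
  bit 0 = 1: r = r^2 * 20 mod 37 = 1^2 * 20 = 1*20 = 20
  bit 1 = 1: r = r^2 * 20 mod 37 = 20^2 * 20 = 30*20 = 8
  bit 2 = 1: r = r^2 * 20 mod 37 = 8^2 * 20 = 27*20 = 22
  bit 3 = 0: r = r^2 mod 37 = 22^2 = 3
  -> A = 3
B = 20^31 mod 37  (bits of 31 = 11111)
  bit 0 = 1: r = r^2 * 20 mod 37 = 1^2 * 20 = 1*20 = 20
  bit 1 = 1: r = r^2 * 20 mod 37 = 20^2 * 20 = 30*20 = 8
  bit 2 = 1: r = r^2 * 20 mod 37 = 8^2 * 20 = 27*20 = 22
  bit 3 = 1: r = r^2 * 20 mod 37 = 22^2 * 20 = 3*20 = 23
  bit 4 = 1: r = r^2 * 20 mod 37 = 23^2 * 20 = 11*20 = 35
  -> B = 35
s = B^a = 35^14 mod 37  (bits of 14 = 1110)
  bit 0 = 1: r = r^2 * 35 mod 37 = 1^2 * 35 = 1*35 = 35
  bit 1 = 1: r = r^2 * 35 mod 37 = 35^2 * 35 = 4*35 = 29
  bit 2 = 1: r = r^2 * 35 mod 37 = 29^2 * 35 = 27*35 = 20
  bit 3 = 0: r = r^2 mod 37 = 20^2 = 30
  -> s = B^a = 30

Answer: 30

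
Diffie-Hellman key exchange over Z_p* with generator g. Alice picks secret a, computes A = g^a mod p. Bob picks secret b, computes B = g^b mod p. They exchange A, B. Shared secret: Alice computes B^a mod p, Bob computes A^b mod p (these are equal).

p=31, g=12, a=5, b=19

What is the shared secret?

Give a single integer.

Answer: 26

Derivation:
A = 12^5 mod 31  (bits of 5 = 101)
  bit 0 = 1: r = r^2 * 12 mod 31 = 1^2 * 12 = 1*12 = 12
  bit 1 = 0: r = r^2 mod 31 = 12^2 = 20
  bit 2 = 1: r = r^2 * 12 mod 31 = 20^2 * 12 = 28*12 = 26
  -> A = 26
B = 12^19 mod 31  (bits of 19 = 10011)
  bit 0 = 1: r = r^2 * 12 mod 31 = 1^2 * 12 = 1*12 = 12
  bit 1 = 0: r = r^2 mod 31 = 12^2 = 20
  bit 2 = 0: r = r^2 mod 31 = 20^2 = 28
  bit 3 = 1: r = r^2 * 12 mod 31 = 28^2 * 12 = 9*12 = 15
  bit 4 = 1: r = r^2 * 12 mod 31 = 15^2 * 12 = 8*12 = 3
  -> B = 3
s = B^a = 3^5 mod 31  (bits of 5 = 101)
  bit 0 = 1: r = r^2 * 3 mod 31 = 1^2 * 3 = 1*3 = 3
  bit 1 = 0: r = r^2 mod 31 = 3^2 = 9
  bit 2 = 1: r = r^2 * 3 mod 31 = 9^2 * 3 = 19*3 = 26
  -> s = B^a = 26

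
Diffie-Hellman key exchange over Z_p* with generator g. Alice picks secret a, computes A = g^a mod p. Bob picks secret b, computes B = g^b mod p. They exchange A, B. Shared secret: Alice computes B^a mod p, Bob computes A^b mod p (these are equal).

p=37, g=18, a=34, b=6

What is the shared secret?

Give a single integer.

A = 18^34 mod 37  (bits of 34 = 100010)
  bit 0 = 1: r = r^2 * 18 mod 37 = 1^2 * 18 = 1*18 = 18
  bit 1 = 0: r = r^2 mod 37 = 18^2 = 28
  bit 2 = 0: r = r^2 mod 37 = 28^2 = 7
  bit 3 = 0: r = r^2 mod 37 = 7^2 = 12
  bit 4 = 1: r = r^2 * 18 mod 37 = 12^2 * 18 = 33*18 = 2
  bit 5 = 0: r = r^2 mod 37 = 2^2 = 4
  -> A = 4
B = 18^6 mod 37  (bits of 6 = 110)
  bit 0 = 1: r = r^2 * 18 mod 37 = 1^2 * 18 = 1*18 = 18
  bit 1 = 1: r = r^2 * 18 mod 37 = 18^2 * 18 = 28*18 = 23
  bit 2 = 0: r = r^2 mod 37 = 23^2 = 11
  -> B = 11
s = B^a = 11^34 mod 37  (bits of 34 = 100010)
  bit 0 = 1: r = r^2 * 11 mod 37 = 1^2 * 11 = 1*11 = 11
  bit 1 = 0: r = r^2 mod 37 = 11^2 = 10
  bit 2 = 0: r = r^2 mod 37 = 10^2 = 26
  bit 3 = 0: r = r^2 mod 37 = 26^2 = 10
  bit 4 = 1: r = r^2 * 11 mod 37 = 10^2 * 11 = 26*11 = 27
  bit 5 = 0: r = r^2 mod 37 = 27^2 = 26
  -> s = B^a = 26

Answer: 26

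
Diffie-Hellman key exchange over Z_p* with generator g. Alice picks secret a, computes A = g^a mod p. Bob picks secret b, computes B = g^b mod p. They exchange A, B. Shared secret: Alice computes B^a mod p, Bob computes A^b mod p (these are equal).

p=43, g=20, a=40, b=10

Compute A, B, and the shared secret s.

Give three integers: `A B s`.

Answer: 10 31 23

Derivation:
A = 20^40 mod 43  (bits of 40 = 101000)
  bit 0 = 1: r = r^2 * 20 mod 43 = 1^2 * 20 = 1*20 = 20
  bit 1 = 0: r = r^2 mod 43 = 20^2 = 13
  bit 2 = 1: r = r^2 * 20 mod 43 = 13^2 * 20 = 40*20 = 26
  bit 3 = 0: r = r^2 mod 43 = 26^2 = 31
  bit 4 = 0: r = r^2 mod 43 = 31^2 = 15
  bit 5 = 0: r = r^2 mod 43 = 15^2 = 10
  -> A = 10
B = 20^10 mod 43  (bits of 10 = 1010)
  bit 0 = 1: r = r^2 * 20 mod 43 = 1^2 * 20 = 1*20 = 20
  bit 1 = 0: r = r^2 mod 43 = 20^2 = 13
  bit 2 = 1: r = r^2 * 20 mod 43 = 13^2 * 20 = 40*20 = 26
  bit 3 = 0: r = r^2 mod 43 = 26^2 = 31
  -> B = 31
s = B^a = 31^40 mod 43  (bits of 40 = 101000)
  bit 0 = 1: r = r^2 * 31 mod 43 = 1^2 * 31 = 1*31 = 31
  bit 1 = 0: r = r^2 mod 43 = 31^2 = 15
  bit 2 = 1: r = r^2 * 31 mod 43 = 15^2 * 31 = 10*31 = 9
  bit 3 = 0: r = r^2 mod 43 = 9^2 = 38
  bit 4 = 0: r = r^2 mod 43 = 38^2 = 25
  bit 5 = 0: r = r^2 mod 43 = 25^2 = 23
  -> s = B^a = 23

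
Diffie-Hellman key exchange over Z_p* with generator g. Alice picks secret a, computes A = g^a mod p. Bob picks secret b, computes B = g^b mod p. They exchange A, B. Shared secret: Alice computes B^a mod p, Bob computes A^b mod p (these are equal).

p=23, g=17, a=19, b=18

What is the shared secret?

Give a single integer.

Answer: 6

Derivation:
A = 17^19 mod 23  (bits of 19 = 10011)
  bit 0 = 1: r = r^2 * 17 mod 23 = 1^2 * 17 = 1*17 = 17
  bit 1 = 0: r = r^2 mod 23 = 17^2 = 13
  bit 2 = 0: r = r^2 mod 23 = 13^2 = 8
  bit 3 = 1: r = r^2 * 17 mod 23 = 8^2 * 17 = 18*17 = 7
  bit 4 = 1: r = r^2 * 17 mod 23 = 7^2 * 17 = 3*17 = 5
  -> A = 5
B = 17^18 mod 23  (bits of 18 = 10010)
  bit 0 = 1: r = r^2 * 17 mod 23 = 1^2 * 17 = 1*17 = 17
  bit 1 = 0: r = r^2 mod 23 = 17^2 = 13
  bit 2 = 0: r = r^2 mod 23 = 13^2 = 8
  bit 3 = 1: r = r^2 * 17 mod 23 = 8^2 * 17 = 18*17 = 7
  bit 4 = 0: r = r^2 mod 23 = 7^2 = 3
  -> B = 3
s = B^a = 3^19 mod 23  (bits of 19 = 10011)
  bit 0 = 1: r = r^2 * 3 mod 23 = 1^2 * 3 = 1*3 = 3
  bit 1 = 0: r = r^2 mod 23 = 3^2 = 9
  bit 2 = 0: r = r^2 mod 23 = 9^2 = 12
  bit 3 = 1: r = r^2 * 3 mod 23 = 12^2 * 3 = 6*3 = 18
  bit 4 = 1: r = r^2 * 3 mod 23 = 18^2 * 3 = 2*3 = 6
  -> s = B^a = 6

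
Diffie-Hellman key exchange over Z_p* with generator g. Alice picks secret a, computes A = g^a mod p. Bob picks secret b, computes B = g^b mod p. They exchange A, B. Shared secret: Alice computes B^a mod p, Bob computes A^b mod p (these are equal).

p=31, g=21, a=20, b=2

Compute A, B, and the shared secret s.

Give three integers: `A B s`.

A = 21^20 mod 31  (bits of 20 = 10100)
  bit 0 = 1: r = r^2 * 21 mod 31 = 1^2 * 21 = 1*21 = 21
  bit 1 = 0: r = r^2 mod 31 = 21^2 = 7
  bit 2 = 1: r = r^2 * 21 mod 31 = 7^2 * 21 = 18*21 = 6
  bit 3 = 0: r = r^2 mod 31 = 6^2 = 5
  bit 4 = 0: r = r^2 mod 31 = 5^2 = 25
  -> A = 25
B = 21^2 mod 31  (bits of 2 = 10)
  bit 0 = 1: r = r^2 * 21 mod 31 = 1^2 * 21 = 1*21 = 21
  bit 1 = 0: r = r^2 mod 31 = 21^2 = 7
  -> B = 7
s = B^a = 7^20 mod 31  (bits of 20 = 10100)
  bit 0 = 1: r = r^2 * 7 mod 31 = 1^2 * 7 = 1*7 = 7
  bit 1 = 0: r = r^2 mod 31 = 7^2 = 18
  bit 2 = 1: r = r^2 * 7 mod 31 = 18^2 * 7 = 14*7 = 5
  bit 3 = 0: r = r^2 mod 31 = 5^2 = 25
  bit 4 = 0: r = r^2 mod 31 = 25^2 = 5
  -> s = B^a = 5

Answer: 25 7 5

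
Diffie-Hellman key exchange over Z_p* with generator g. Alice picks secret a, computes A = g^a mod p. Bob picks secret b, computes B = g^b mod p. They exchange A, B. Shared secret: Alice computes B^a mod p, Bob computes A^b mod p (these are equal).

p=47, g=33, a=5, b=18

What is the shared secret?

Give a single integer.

Answer: 6

Derivation:
A = 33^5 mod 47  (bits of 5 = 101)
  bit 0 = 1: r = r^2 * 33 mod 47 = 1^2 * 33 = 1*33 = 33
  bit 1 = 0: r = r^2 mod 47 = 33^2 = 8
  bit 2 = 1: r = r^2 * 33 mod 47 = 8^2 * 33 = 17*33 = 44
  -> A = 44
B = 33^18 mod 47  (bits of 18 = 10010)
  bit 0 = 1: r = r^2 * 33 mod 47 = 1^2 * 33 = 1*33 = 33
  bit 1 = 0: r = r^2 mod 47 = 33^2 = 8
  bit 2 = 0: r = r^2 mod 47 = 8^2 = 17
  bit 3 = 1: r = r^2 * 33 mod 47 = 17^2 * 33 = 7*33 = 43
  bit 4 = 0: r = r^2 mod 47 = 43^2 = 16
  -> B = 16
s = B^a = 16^5 mod 47  (bits of 5 = 101)
  bit 0 = 1: r = r^2 * 16 mod 47 = 1^2 * 16 = 1*16 = 16
  bit 1 = 0: r = r^2 mod 47 = 16^2 = 21
  bit 2 = 1: r = r^2 * 16 mod 47 = 21^2 * 16 = 18*16 = 6
  -> s = B^a = 6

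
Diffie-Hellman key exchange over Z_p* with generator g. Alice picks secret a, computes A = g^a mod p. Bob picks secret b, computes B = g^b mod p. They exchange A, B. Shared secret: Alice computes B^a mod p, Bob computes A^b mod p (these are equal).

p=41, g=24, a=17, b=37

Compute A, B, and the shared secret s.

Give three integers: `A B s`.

Answer: 35 6 26

Derivation:
A = 24^17 mod 41  (bits of 17 = 10001)
  bit 0 = 1: r = r^2 * 24 mod 41 = 1^2 * 24 = 1*24 = 24
  bit 1 = 0: r = r^2 mod 41 = 24^2 = 2
  bit 2 = 0: r = r^2 mod 41 = 2^2 = 4
  bit 3 = 0: r = r^2 mod 41 = 4^2 = 16
  bit 4 = 1: r = r^2 * 24 mod 41 = 16^2 * 24 = 10*24 = 35
  -> A = 35
B = 24^37 mod 41  (bits of 37 = 100101)
  bit 0 = 1: r = r^2 * 24 mod 41 = 1^2 * 24 = 1*24 = 24
  bit 1 = 0: r = r^2 mod 41 = 24^2 = 2
  bit 2 = 0: r = r^2 mod 41 = 2^2 = 4
  bit 3 = 1: r = r^2 * 24 mod 41 = 4^2 * 24 = 16*24 = 15
  bit 4 = 0: r = r^2 mod 41 = 15^2 = 20
  bit 5 = 1: r = r^2 * 24 mod 41 = 20^2 * 24 = 31*24 = 6
  -> B = 6
s = B^a = 6^17 mod 41  (bits of 17 = 10001)
  bit 0 = 1: r = r^2 * 6 mod 41 = 1^2 * 6 = 1*6 = 6
  bit 1 = 0: r = r^2 mod 41 = 6^2 = 36
  bit 2 = 0: r = r^2 mod 41 = 36^2 = 25
  bit 3 = 0: r = r^2 mod 41 = 25^2 = 10
  bit 4 = 1: r = r^2 * 6 mod 41 = 10^2 * 6 = 18*6 = 26
  -> s = B^a = 26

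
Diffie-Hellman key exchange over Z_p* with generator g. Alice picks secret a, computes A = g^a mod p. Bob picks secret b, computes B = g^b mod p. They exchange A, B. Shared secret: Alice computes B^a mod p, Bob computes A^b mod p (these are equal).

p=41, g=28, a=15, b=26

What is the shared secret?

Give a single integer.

A = 28^15 mod 41  (bits of 15 = 1111)
  bit 0 = 1: r = r^2 * 28 mod 41 = 1^2 * 28 = 1*28 = 28
  bit 1 = 1: r = r^2 * 28 mod 41 = 28^2 * 28 = 5*28 = 17
  bit 2 = 1: r = r^2 * 28 mod 41 = 17^2 * 28 = 2*28 = 15
  bit 3 = 1: r = r^2 * 28 mod 41 = 15^2 * 28 = 20*28 = 27
  -> A = 27
B = 28^26 mod 41  (bits of 26 = 11010)
  bit 0 = 1: r = r^2 * 28 mod 41 = 1^2 * 28 = 1*28 = 28
  bit 1 = 1: r = r^2 * 28 mod 41 = 28^2 * 28 = 5*28 = 17
  bit 2 = 0: r = r^2 mod 41 = 17^2 = 2
  bit 3 = 1: r = r^2 * 28 mod 41 = 2^2 * 28 = 4*28 = 30
  bit 4 = 0: r = r^2 mod 41 = 30^2 = 39
  -> B = 39
s = B^a = 39^15 mod 41  (bits of 15 = 1111)
  bit 0 = 1: r = r^2 * 39 mod 41 = 1^2 * 39 = 1*39 = 39
  bit 1 = 1: r = r^2 * 39 mod 41 = 39^2 * 39 = 4*39 = 33
  bit 2 = 1: r = r^2 * 39 mod 41 = 33^2 * 39 = 23*39 = 36
  bit 3 = 1: r = r^2 * 39 mod 41 = 36^2 * 39 = 25*39 = 32
  -> s = B^a = 32

Answer: 32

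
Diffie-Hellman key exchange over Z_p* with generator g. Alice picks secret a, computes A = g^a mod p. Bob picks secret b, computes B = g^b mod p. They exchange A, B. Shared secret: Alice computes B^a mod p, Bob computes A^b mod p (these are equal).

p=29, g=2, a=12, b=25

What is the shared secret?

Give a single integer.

A = 2^12 mod 29  (bits of 12 = 1100)
  bit 0 = 1: r = r^2 * 2 mod 29 = 1^2 * 2 = 1*2 = 2
  bit 1 = 1: r = r^2 * 2 mod 29 = 2^2 * 2 = 4*2 = 8
  bit 2 = 0: r = r^2 mod 29 = 8^2 = 6
  bit 3 = 0: r = r^2 mod 29 = 6^2 = 7
  -> A = 7
B = 2^25 mod 29  (bits of 25 = 11001)
  bit 0 = 1: r = r^2 * 2 mod 29 = 1^2 * 2 = 1*2 = 2
  bit 1 = 1: r = r^2 * 2 mod 29 = 2^2 * 2 = 4*2 = 8
  bit 2 = 0: r = r^2 mod 29 = 8^2 = 6
  bit 3 = 0: r = r^2 mod 29 = 6^2 = 7
  bit 4 = 1: r = r^2 * 2 mod 29 = 7^2 * 2 = 20*2 = 11
  -> B = 11
s = B^a = 11^12 mod 29  (bits of 12 = 1100)
  bit 0 = 1: r = r^2 * 11 mod 29 = 1^2 * 11 = 1*11 = 11
  bit 1 = 1: r = r^2 * 11 mod 29 = 11^2 * 11 = 5*11 = 26
  bit 2 = 0: r = r^2 mod 29 = 26^2 = 9
  bit 3 = 0: r = r^2 mod 29 = 9^2 = 23
  -> s = B^a = 23

Answer: 23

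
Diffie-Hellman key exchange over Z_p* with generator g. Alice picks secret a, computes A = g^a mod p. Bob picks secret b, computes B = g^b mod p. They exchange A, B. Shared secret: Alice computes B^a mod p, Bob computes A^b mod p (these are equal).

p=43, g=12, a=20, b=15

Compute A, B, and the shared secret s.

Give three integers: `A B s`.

Answer: 25 2 21

Derivation:
A = 12^20 mod 43  (bits of 20 = 10100)
  bit 0 = 1: r = r^2 * 12 mod 43 = 1^2 * 12 = 1*12 = 12
  bit 1 = 0: r = r^2 mod 43 = 12^2 = 15
  bit 2 = 1: r = r^2 * 12 mod 43 = 15^2 * 12 = 10*12 = 34
  bit 3 = 0: r = r^2 mod 43 = 34^2 = 38
  bit 4 = 0: r = r^2 mod 43 = 38^2 = 25
  -> A = 25
B = 12^15 mod 43  (bits of 15 = 1111)
  bit 0 = 1: r = r^2 * 12 mod 43 = 1^2 * 12 = 1*12 = 12
  bit 1 = 1: r = r^2 * 12 mod 43 = 12^2 * 12 = 15*12 = 8
  bit 2 = 1: r = r^2 * 12 mod 43 = 8^2 * 12 = 21*12 = 37
  bit 3 = 1: r = r^2 * 12 mod 43 = 37^2 * 12 = 36*12 = 2
  -> B = 2
s = B^a = 2^20 mod 43  (bits of 20 = 10100)
  bit 0 = 1: r = r^2 * 2 mod 43 = 1^2 * 2 = 1*2 = 2
  bit 1 = 0: r = r^2 mod 43 = 2^2 = 4
  bit 2 = 1: r = r^2 * 2 mod 43 = 4^2 * 2 = 16*2 = 32
  bit 3 = 0: r = r^2 mod 43 = 32^2 = 35
  bit 4 = 0: r = r^2 mod 43 = 35^2 = 21
  -> s = B^a = 21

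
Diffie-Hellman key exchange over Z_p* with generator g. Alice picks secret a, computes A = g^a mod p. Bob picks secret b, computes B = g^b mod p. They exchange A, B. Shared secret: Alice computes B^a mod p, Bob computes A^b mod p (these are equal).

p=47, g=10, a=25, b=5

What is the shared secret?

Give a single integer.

A = 10^25 mod 47  (bits of 25 = 11001)
  bit 0 = 1: r = r^2 * 10 mod 47 = 1^2 * 10 = 1*10 = 10
  bit 1 = 1: r = r^2 * 10 mod 47 = 10^2 * 10 = 6*10 = 13
  bit 2 = 0: r = r^2 mod 47 = 13^2 = 28
  bit 3 = 0: r = r^2 mod 47 = 28^2 = 32
  bit 4 = 1: r = r^2 * 10 mod 47 = 32^2 * 10 = 37*10 = 41
  -> A = 41
B = 10^5 mod 47  (bits of 5 = 101)
  bit 0 = 1: r = r^2 * 10 mod 47 = 1^2 * 10 = 1*10 = 10
  bit 1 = 0: r = r^2 mod 47 = 10^2 = 6
  bit 2 = 1: r = r^2 * 10 mod 47 = 6^2 * 10 = 36*10 = 31
  -> B = 31
s = B^a = 31^25 mod 47  (bits of 25 = 11001)
  bit 0 = 1: r = r^2 * 31 mod 47 = 1^2 * 31 = 1*31 = 31
  bit 1 = 1: r = r^2 * 31 mod 47 = 31^2 * 31 = 21*31 = 40
  bit 2 = 0: r = r^2 mod 47 = 40^2 = 2
  bit 3 = 0: r = r^2 mod 47 = 2^2 = 4
  bit 4 = 1: r = r^2 * 31 mod 47 = 4^2 * 31 = 16*31 = 26
  -> s = B^a = 26

Answer: 26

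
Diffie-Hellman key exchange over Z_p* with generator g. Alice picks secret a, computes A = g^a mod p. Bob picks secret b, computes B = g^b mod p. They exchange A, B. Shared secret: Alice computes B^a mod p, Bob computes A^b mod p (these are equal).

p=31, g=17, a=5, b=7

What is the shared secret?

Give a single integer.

Answer: 26

Derivation:
A = 17^5 mod 31  (bits of 5 = 101)
  bit 0 = 1: r = r^2 * 17 mod 31 = 1^2 * 17 = 1*17 = 17
  bit 1 = 0: r = r^2 mod 31 = 17^2 = 10
  bit 2 = 1: r = r^2 * 17 mod 31 = 10^2 * 17 = 7*17 = 26
  -> A = 26
B = 17^7 mod 31  (bits of 7 = 111)
  bit 0 = 1: r = r^2 * 17 mod 31 = 1^2 * 17 = 1*17 = 17
  bit 1 = 1: r = r^2 * 17 mod 31 = 17^2 * 17 = 10*17 = 15
  bit 2 = 1: r = r^2 * 17 mod 31 = 15^2 * 17 = 8*17 = 12
  -> B = 12
s = B^a = 12^5 mod 31  (bits of 5 = 101)
  bit 0 = 1: r = r^2 * 12 mod 31 = 1^2 * 12 = 1*12 = 12
  bit 1 = 0: r = r^2 mod 31 = 12^2 = 20
  bit 2 = 1: r = r^2 * 12 mod 31 = 20^2 * 12 = 28*12 = 26
  -> s = B^a = 26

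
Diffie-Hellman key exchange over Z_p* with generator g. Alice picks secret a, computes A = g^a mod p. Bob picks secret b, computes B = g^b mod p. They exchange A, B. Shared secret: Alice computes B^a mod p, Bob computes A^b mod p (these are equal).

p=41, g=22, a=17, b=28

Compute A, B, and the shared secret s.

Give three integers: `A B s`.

Answer: 24 4 25

Derivation:
A = 22^17 mod 41  (bits of 17 = 10001)
  bit 0 = 1: r = r^2 * 22 mod 41 = 1^2 * 22 = 1*22 = 22
  bit 1 = 0: r = r^2 mod 41 = 22^2 = 33
  bit 2 = 0: r = r^2 mod 41 = 33^2 = 23
  bit 3 = 0: r = r^2 mod 41 = 23^2 = 37
  bit 4 = 1: r = r^2 * 22 mod 41 = 37^2 * 22 = 16*22 = 24
  -> A = 24
B = 22^28 mod 41  (bits of 28 = 11100)
  bit 0 = 1: r = r^2 * 22 mod 41 = 1^2 * 22 = 1*22 = 22
  bit 1 = 1: r = r^2 * 22 mod 41 = 22^2 * 22 = 33*22 = 29
  bit 2 = 1: r = r^2 * 22 mod 41 = 29^2 * 22 = 21*22 = 11
  bit 3 = 0: r = r^2 mod 41 = 11^2 = 39
  bit 4 = 0: r = r^2 mod 41 = 39^2 = 4
  -> B = 4
s = B^a = 4^17 mod 41  (bits of 17 = 10001)
  bit 0 = 1: r = r^2 * 4 mod 41 = 1^2 * 4 = 1*4 = 4
  bit 1 = 0: r = r^2 mod 41 = 4^2 = 16
  bit 2 = 0: r = r^2 mod 41 = 16^2 = 10
  bit 3 = 0: r = r^2 mod 41 = 10^2 = 18
  bit 4 = 1: r = r^2 * 4 mod 41 = 18^2 * 4 = 37*4 = 25
  -> s = B^a = 25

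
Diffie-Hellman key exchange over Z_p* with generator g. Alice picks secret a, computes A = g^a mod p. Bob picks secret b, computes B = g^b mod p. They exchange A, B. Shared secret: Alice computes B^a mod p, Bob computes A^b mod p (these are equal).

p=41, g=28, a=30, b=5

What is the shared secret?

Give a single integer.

A = 28^30 mod 41  (bits of 30 = 11110)
  bit 0 = 1: r = r^2 * 28 mod 41 = 1^2 * 28 = 1*28 = 28
  bit 1 = 1: r = r^2 * 28 mod 41 = 28^2 * 28 = 5*28 = 17
  bit 2 = 1: r = r^2 * 28 mod 41 = 17^2 * 28 = 2*28 = 15
  bit 3 = 1: r = r^2 * 28 mod 41 = 15^2 * 28 = 20*28 = 27
  bit 4 = 0: r = r^2 mod 41 = 27^2 = 32
  -> A = 32
B = 28^5 mod 41  (bits of 5 = 101)
  bit 0 = 1: r = r^2 * 28 mod 41 = 1^2 * 28 = 1*28 = 28
  bit 1 = 0: r = r^2 mod 41 = 28^2 = 5
  bit 2 = 1: r = r^2 * 28 mod 41 = 5^2 * 28 = 25*28 = 3
  -> B = 3
s = B^a = 3^30 mod 41  (bits of 30 = 11110)
  bit 0 = 1: r = r^2 * 3 mod 41 = 1^2 * 3 = 1*3 = 3
  bit 1 = 1: r = r^2 * 3 mod 41 = 3^2 * 3 = 9*3 = 27
  bit 2 = 1: r = r^2 * 3 mod 41 = 27^2 * 3 = 32*3 = 14
  bit 3 = 1: r = r^2 * 3 mod 41 = 14^2 * 3 = 32*3 = 14
  bit 4 = 0: r = r^2 mod 41 = 14^2 = 32
  -> s = B^a = 32

Answer: 32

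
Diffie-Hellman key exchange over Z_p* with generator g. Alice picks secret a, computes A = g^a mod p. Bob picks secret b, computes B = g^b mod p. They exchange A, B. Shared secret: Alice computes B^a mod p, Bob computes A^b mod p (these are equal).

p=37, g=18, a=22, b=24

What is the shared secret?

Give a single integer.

A = 18^22 mod 37  (bits of 22 = 10110)
  bit 0 = 1: r = r^2 * 18 mod 37 = 1^2 * 18 = 1*18 = 18
  bit 1 = 0: r = r^2 mod 37 = 18^2 = 28
  bit 2 = 1: r = r^2 * 18 mod 37 = 28^2 * 18 = 7*18 = 15
  bit 3 = 1: r = r^2 * 18 mod 37 = 15^2 * 18 = 3*18 = 17
  bit 4 = 0: r = r^2 mod 37 = 17^2 = 30
  -> A = 30
B = 18^24 mod 37  (bits of 24 = 11000)
  bit 0 = 1: r = r^2 * 18 mod 37 = 1^2 * 18 = 1*18 = 18
  bit 1 = 1: r = r^2 * 18 mod 37 = 18^2 * 18 = 28*18 = 23
  bit 2 = 0: r = r^2 mod 37 = 23^2 = 11
  bit 3 = 0: r = r^2 mod 37 = 11^2 = 10
  bit 4 = 0: r = r^2 mod 37 = 10^2 = 26
  -> B = 26
s = B^a = 26^22 mod 37  (bits of 22 = 10110)
  bit 0 = 1: r = r^2 * 26 mod 37 = 1^2 * 26 = 1*26 = 26
  bit 1 = 0: r = r^2 mod 37 = 26^2 = 10
  bit 2 = 1: r = r^2 * 26 mod 37 = 10^2 * 26 = 26*26 = 10
  bit 3 = 1: r = r^2 * 26 mod 37 = 10^2 * 26 = 26*26 = 10
  bit 4 = 0: r = r^2 mod 37 = 10^2 = 26
  -> s = B^a = 26

Answer: 26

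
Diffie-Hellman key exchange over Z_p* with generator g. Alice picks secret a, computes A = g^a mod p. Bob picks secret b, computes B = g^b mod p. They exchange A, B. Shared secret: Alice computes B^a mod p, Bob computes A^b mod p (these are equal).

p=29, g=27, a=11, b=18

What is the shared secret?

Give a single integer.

A = 27^11 mod 29  (bits of 11 = 1011)
  bit 0 = 1: r = r^2 * 27 mod 29 = 1^2 * 27 = 1*27 = 27
  bit 1 = 0: r = r^2 mod 29 = 27^2 = 4
  bit 2 = 1: r = r^2 * 27 mod 29 = 4^2 * 27 = 16*27 = 26
  bit 3 = 1: r = r^2 * 27 mod 29 = 26^2 * 27 = 9*27 = 11
  -> A = 11
B = 27^18 mod 29  (bits of 18 = 10010)
  bit 0 = 1: r = r^2 * 27 mod 29 = 1^2 * 27 = 1*27 = 27
  bit 1 = 0: r = r^2 mod 29 = 27^2 = 4
  bit 2 = 0: r = r^2 mod 29 = 4^2 = 16
  bit 3 = 1: r = r^2 * 27 mod 29 = 16^2 * 27 = 24*27 = 10
  bit 4 = 0: r = r^2 mod 29 = 10^2 = 13
  -> B = 13
s = B^a = 13^11 mod 29  (bits of 11 = 1011)
  bit 0 = 1: r = r^2 * 13 mod 29 = 1^2 * 13 = 1*13 = 13
  bit 1 = 0: r = r^2 mod 29 = 13^2 = 24
  bit 2 = 1: r = r^2 * 13 mod 29 = 24^2 * 13 = 25*13 = 6
  bit 3 = 1: r = r^2 * 13 mod 29 = 6^2 * 13 = 7*13 = 4
  -> s = B^a = 4

Answer: 4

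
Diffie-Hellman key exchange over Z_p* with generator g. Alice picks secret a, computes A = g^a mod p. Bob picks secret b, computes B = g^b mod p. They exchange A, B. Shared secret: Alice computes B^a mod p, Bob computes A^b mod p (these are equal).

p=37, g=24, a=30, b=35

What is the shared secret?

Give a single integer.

Answer: 11

Derivation:
A = 24^30 mod 37  (bits of 30 = 11110)
  bit 0 = 1: r = r^2 * 24 mod 37 = 1^2 * 24 = 1*24 = 24
  bit 1 = 1: r = r^2 * 24 mod 37 = 24^2 * 24 = 21*24 = 23
  bit 2 = 1: r = r^2 * 24 mod 37 = 23^2 * 24 = 11*24 = 5
  bit 3 = 1: r = r^2 * 24 mod 37 = 5^2 * 24 = 25*24 = 8
  bit 4 = 0: r = r^2 mod 37 = 8^2 = 27
  -> A = 27
B = 24^35 mod 37  (bits of 35 = 100011)
  bit 0 = 1: r = r^2 * 24 mod 37 = 1^2 * 24 = 1*24 = 24
  bit 1 = 0: r = r^2 mod 37 = 24^2 = 21
  bit 2 = 0: r = r^2 mod 37 = 21^2 = 34
  bit 3 = 0: r = r^2 mod 37 = 34^2 = 9
  bit 4 = 1: r = r^2 * 24 mod 37 = 9^2 * 24 = 7*24 = 20
  bit 5 = 1: r = r^2 * 24 mod 37 = 20^2 * 24 = 30*24 = 17
  -> B = 17
s = B^a = 17^30 mod 37  (bits of 30 = 11110)
  bit 0 = 1: r = r^2 * 17 mod 37 = 1^2 * 17 = 1*17 = 17
  bit 1 = 1: r = r^2 * 17 mod 37 = 17^2 * 17 = 30*17 = 29
  bit 2 = 1: r = r^2 * 17 mod 37 = 29^2 * 17 = 27*17 = 15
  bit 3 = 1: r = r^2 * 17 mod 37 = 15^2 * 17 = 3*17 = 14
  bit 4 = 0: r = r^2 mod 37 = 14^2 = 11
  -> s = B^a = 11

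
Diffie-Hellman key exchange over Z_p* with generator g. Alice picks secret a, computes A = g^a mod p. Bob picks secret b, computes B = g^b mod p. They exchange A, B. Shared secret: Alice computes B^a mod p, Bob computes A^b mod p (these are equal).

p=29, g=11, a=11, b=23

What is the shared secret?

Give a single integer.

A = 11^11 mod 29  (bits of 11 = 1011)
  bit 0 = 1: r = r^2 * 11 mod 29 = 1^2 * 11 = 1*11 = 11
  bit 1 = 0: r = r^2 mod 29 = 11^2 = 5
  bit 2 = 1: r = r^2 * 11 mod 29 = 5^2 * 11 = 25*11 = 14
  bit 3 = 1: r = r^2 * 11 mod 29 = 14^2 * 11 = 22*11 = 10
  -> A = 10
B = 11^23 mod 29  (bits of 23 = 10111)
  bit 0 = 1: r = r^2 * 11 mod 29 = 1^2 * 11 = 1*11 = 11
  bit 1 = 0: r = r^2 mod 29 = 11^2 = 5
  bit 2 = 1: r = r^2 * 11 mod 29 = 5^2 * 11 = 25*11 = 14
  bit 3 = 1: r = r^2 * 11 mod 29 = 14^2 * 11 = 22*11 = 10
  bit 4 = 1: r = r^2 * 11 mod 29 = 10^2 * 11 = 13*11 = 27
  -> B = 27
s = B^a = 27^11 mod 29  (bits of 11 = 1011)
  bit 0 = 1: r = r^2 * 27 mod 29 = 1^2 * 27 = 1*27 = 27
  bit 1 = 0: r = r^2 mod 29 = 27^2 = 4
  bit 2 = 1: r = r^2 * 27 mod 29 = 4^2 * 27 = 16*27 = 26
  bit 3 = 1: r = r^2 * 27 mod 29 = 26^2 * 27 = 9*27 = 11
  -> s = B^a = 11

Answer: 11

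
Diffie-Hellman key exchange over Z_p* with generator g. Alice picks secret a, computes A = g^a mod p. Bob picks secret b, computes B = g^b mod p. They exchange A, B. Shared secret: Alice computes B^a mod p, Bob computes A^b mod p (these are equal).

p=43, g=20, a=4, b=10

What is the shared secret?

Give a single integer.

A = 20^4 mod 43  (bits of 4 = 100)
  bit 0 = 1: r = r^2 * 20 mod 43 = 1^2 * 20 = 1*20 = 20
  bit 1 = 0: r = r^2 mod 43 = 20^2 = 13
  bit 2 = 0: r = r^2 mod 43 = 13^2 = 40
  -> A = 40
B = 20^10 mod 43  (bits of 10 = 1010)
  bit 0 = 1: r = r^2 * 20 mod 43 = 1^2 * 20 = 1*20 = 20
  bit 1 = 0: r = r^2 mod 43 = 20^2 = 13
  bit 2 = 1: r = r^2 * 20 mod 43 = 13^2 * 20 = 40*20 = 26
  bit 3 = 0: r = r^2 mod 43 = 26^2 = 31
  -> B = 31
s = B^a = 31^4 mod 43  (bits of 4 = 100)
  bit 0 = 1: r = r^2 * 31 mod 43 = 1^2 * 31 = 1*31 = 31
  bit 1 = 0: r = r^2 mod 43 = 31^2 = 15
  bit 2 = 0: r = r^2 mod 43 = 15^2 = 10
  -> s = B^a = 10

Answer: 10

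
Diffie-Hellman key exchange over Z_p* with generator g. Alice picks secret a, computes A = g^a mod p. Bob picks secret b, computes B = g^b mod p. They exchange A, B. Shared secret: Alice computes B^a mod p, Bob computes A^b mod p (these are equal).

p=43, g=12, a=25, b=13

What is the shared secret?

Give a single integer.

Answer: 5

Derivation:
A = 12^25 mod 43  (bits of 25 = 11001)
  bit 0 = 1: r = r^2 * 12 mod 43 = 1^2 * 12 = 1*12 = 12
  bit 1 = 1: r = r^2 * 12 mod 43 = 12^2 * 12 = 15*12 = 8
  bit 2 = 0: r = r^2 mod 43 = 8^2 = 21
  bit 3 = 0: r = r^2 mod 43 = 21^2 = 11
  bit 4 = 1: r = r^2 * 12 mod 43 = 11^2 * 12 = 35*12 = 33
  -> A = 33
B = 12^13 mod 43  (bits of 13 = 1101)
  bit 0 = 1: r = r^2 * 12 mod 43 = 1^2 * 12 = 1*12 = 12
  bit 1 = 1: r = r^2 * 12 mod 43 = 12^2 * 12 = 15*12 = 8
  bit 2 = 0: r = r^2 mod 43 = 8^2 = 21
  bit 3 = 1: r = r^2 * 12 mod 43 = 21^2 * 12 = 11*12 = 3
  -> B = 3
s = B^a = 3^25 mod 43  (bits of 25 = 11001)
  bit 0 = 1: r = r^2 * 3 mod 43 = 1^2 * 3 = 1*3 = 3
  bit 1 = 1: r = r^2 * 3 mod 43 = 3^2 * 3 = 9*3 = 27
  bit 2 = 0: r = r^2 mod 43 = 27^2 = 41
  bit 3 = 0: r = r^2 mod 43 = 41^2 = 4
  bit 4 = 1: r = r^2 * 3 mod 43 = 4^2 * 3 = 16*3 = 5
  -> s = B^a = 5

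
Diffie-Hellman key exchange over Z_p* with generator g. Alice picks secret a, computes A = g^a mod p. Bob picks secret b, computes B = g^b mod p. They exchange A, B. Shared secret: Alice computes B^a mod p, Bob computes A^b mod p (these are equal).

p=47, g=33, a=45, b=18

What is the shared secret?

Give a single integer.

A = 33^45 mod 47  (bits of 45 = 101101)
  bit 0 = 1: r = r^2 * 33 mod 47 = 1^2 * 33 = 1*33 = 33
  bit 1 = 0: r = r^2 mod 47 = 33^2 = 8
  bit 2 = 1: r = r^2 * 33 mod 47 = 8^2 * 33 = 17*33 = 44
  bit 3 = 1: r = r^2 * 33 mod 47 = 44^2 * 33 = 9*33 = 15
  bit 4 = 0: r = r^2 mod 47 = 15^2 = 37
  bit 5 = 1: r = r^2 * 33 mod 47 = 37^2 * 33 = 6*33 = 10
  -> A = 10
B = 33^18 mod 47  (bits of 18 = 10010)
  bit 0 = 1: r = r^2 * 33 mod 47 = 1^2 * 33 = 1*33 = 33
  bit 1 = 0: r = r^2 mod 47 = 33^2 = 8
  bit 2 = 0: r = r^2 mod 47 = 8^2 = 17
  bit 3 = 1: r = r^2 * 33 mod 47 = 17^2 * 33 = 7*33 = 43
  bit 4 = 0: r = r^2 mod 47 = 43^2 = 16
  -> B = 16
s = B^a = 16^45 mod 47  (bits of 45 = 101101)
  bit 0 = 1: r = r^2 * 16 mod 47 = 1^2 * 16 = 1*16 = 16
  bit 1 = 0: r = r^2 mod 47 = 16^2 = 21
  bit 2 = 1: r = r^2 * 16 mod 47 = 21^2 * 16 = 18*16 = 6
  bit 3 = 1: r = r^2 * 16 mod 47 = 6^2 * 16 = 36*16 = 12
  bit 4 = 0: r = r^2 mod 47 = 12^2 = 3
  bit 5 = 1: r = r^2 * 16 mod 47 = 3^2 * 16 = 9*16 = 3
  -> s = B^a = 3

Answer: 3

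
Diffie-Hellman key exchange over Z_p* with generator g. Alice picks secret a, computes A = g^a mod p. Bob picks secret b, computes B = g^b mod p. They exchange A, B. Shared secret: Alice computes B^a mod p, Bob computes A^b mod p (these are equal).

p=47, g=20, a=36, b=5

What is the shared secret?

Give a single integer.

Answer: 4

Derivation:
A = 20^36 mod 47  (bits of 36 = 100100)
  bit 0 = 1: r = r^2 * 20 mod 47 = 1^2 * 20 = 1*20 = 20
  bit 1 = 0: r = r^2 mod 47 = 20^2 = 24
  bit 2 = 0: r = r^2 mod 47 = 24^2 = 12
  bit 3 = 1: r = r^2 * 20 mod 47 = 12^2 * 20 = 3*20 = 13
  bit 4 = 0: r = r^2 mod 47 = 13^2 = 28
  bit 5 = 0: r = r^2 mod 47 = 28^2 = 32
  -> A = 32
B = 20^5 mod 47  (bits of 5 = 101)
  bit 0 = 1: r = r^2 * 20 mod 47 = 1^2 * 20 = 1*20 = 20
  bit 1 = 0: r = r^2 mod 47 = 20^2 = 24
  bit 2 = 1: r = r^2 * 20 mod 47 = 24^2 * 20 = 12*20 = 5
  -> B = 5
s = B^a = 5^36 mod 47  (bits of 36 = 100100)
  bit 0 = 1: r = r^2 * 5 mod 47 = 1^2 * 5 = 1*5 = 5
  bit 1 = 0: r = r^2 mod 47 = 5^2 = 25
  bit 2 = 0: r = r^2 mod 47 = 25^2 = 14
  bit 3 = 1: r = r^2 * 5 mod 47 = 14^2 * 5 = 8*5 = 40
  bit 4 = 0: r = r^2 mod 47 = 40^2 = 2
  bit 5 = 0: r = r^2 mod 47 = 2^2 = 4
  -> s = B^a = 4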